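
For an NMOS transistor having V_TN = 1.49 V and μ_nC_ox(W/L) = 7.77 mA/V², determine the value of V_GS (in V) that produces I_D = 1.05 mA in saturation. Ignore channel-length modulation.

V_GS = 2.01 V

In saturation I_D = ½ k_n (V_GS − V_TN)², so V_GS − V_TN = √(2 I_D / k_n) = √(2 × 1.05 / 7.77) = 0.52 V.
V_GS = 1.49 + 0.52 = 2.01 V.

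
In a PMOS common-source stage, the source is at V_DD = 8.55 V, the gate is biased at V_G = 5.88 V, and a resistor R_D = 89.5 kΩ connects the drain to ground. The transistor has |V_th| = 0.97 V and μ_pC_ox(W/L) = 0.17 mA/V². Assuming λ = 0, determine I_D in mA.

V_SG = V_DD − V_G = 8.55 − 5.88 = 2.67 V, so V_ov = 2.67 − 0.97 = 1.7 V.
Assume saturation: I_D = ½ k_p V_ov² = 0.5 × 0.17 × 1.7² = 0.246 mA, giving V_SD = V_DD − I_D R_D = 8.55 − 0.246 × 89.5 = -13.4 V.
But -13.4 V < V_ov = 1.7 V, so the device is actually in triode.
In triode I_D = k_p[V_ov V_SD − ½ V_SD²] and I_D = (V_DD − V_SD)/R_D. Equating: 7.61 V_SD² − 26.87 V_SD + 8.55 = 0, giving V_SD = 0.354 V (the root below V_ov).
I_D = (8.55 − 0.354) / 89.5 = 0.0916 mA.

I_D = 0.0916 mA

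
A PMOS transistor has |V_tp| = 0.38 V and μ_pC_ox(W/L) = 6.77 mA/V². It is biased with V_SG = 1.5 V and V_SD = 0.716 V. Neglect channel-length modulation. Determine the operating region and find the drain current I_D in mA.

V_ov = V_SG − |V_tp| = 1.5 − 0.38 = 1.12 V.
Since V_SD = 0.716 V < V_ov = 1.12 V, the device is in the triode region.
I_D = k_p [V_ov · V_SD − ½ V_SD²] = 6.77 × [1.12 × 0.716 − 0.5 × 0.716²] = 3.69 mA.

Triode; I_D = 3.69 mA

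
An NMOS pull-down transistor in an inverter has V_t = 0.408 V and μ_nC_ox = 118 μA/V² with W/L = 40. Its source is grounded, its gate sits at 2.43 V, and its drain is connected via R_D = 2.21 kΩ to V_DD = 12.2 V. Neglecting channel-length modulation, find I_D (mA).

V_GS = V_G = 2.43 V, so V_ov = 2.43 − 0.408 = 2.02 V.
k_n = μ_nC_ox · (W/L) = 4.72 mA/V².
Assume saturation: I_D = ½ k_n V_ov² = 0.5 × 4.72 × 2.02² = 9.65 mA, giving V_DS = V_DD − I_D R_D = 12.2 − 9.65 × 2.21 = -9.12 V.
But -9.12 V < V_ov = 2.02 V, so the device is actually in triode.
In triode I_D = k_n[V_ov V_DS − ½ V_DS²] and I_D = (V_DD − V_DS)/R_D. Equating: 5.22 V_DS² − 22.09 V_DS + 12.2 = 0, giving V_DS = 0.653 V (the root below V_ov).
I_D = (12.2 − 0.653) / 2.21 = 5.22 mA.

I_D = 5.22 mA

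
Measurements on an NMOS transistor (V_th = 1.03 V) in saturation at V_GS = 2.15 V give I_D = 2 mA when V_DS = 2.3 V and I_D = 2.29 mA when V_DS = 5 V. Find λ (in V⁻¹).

With V_GS fixed, I_D ∝ (1 + λ V_DS) in saturation, so I_D2/I_D1 = (1 + λ V_DS2)/(1 + λ V_DS1).
2.29/2 = 1.145 = (1 + 5 λ)/(1 + 2.3 λ).
Solving: λ (I_D1 V_DS2 − I_D2 V_DS1) = I_D2 − I_D1, so λ = (2.29 − 2) / (2 × 5 − 2.29 × 2.3) = 0.29 / 4.73 = 0.0613 V⁻¹.

λ = 0.0613 V⁻¹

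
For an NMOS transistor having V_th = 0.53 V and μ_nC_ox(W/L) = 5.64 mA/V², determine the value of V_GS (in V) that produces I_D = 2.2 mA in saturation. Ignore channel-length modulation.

V_GS = 1.41 V

In saturation I_D = ½ k_n (V_GS − V_th)², so V_GS − V_th = √(2 I_D / k_n) = √(2 × 2.2 / 5.64) = 0.883 V.
V_GS = 0.53 + 0.883 = 1.41 V.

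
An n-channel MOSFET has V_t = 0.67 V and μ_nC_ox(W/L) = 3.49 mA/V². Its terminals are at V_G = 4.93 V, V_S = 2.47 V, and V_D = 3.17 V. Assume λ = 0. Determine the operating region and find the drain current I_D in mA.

Triode; I_D = 3.52 mA

V_GS = V_G − V_S = 4.93 − 2.47 = 2.46 V; V_DS = V_D − V_S = 3.17 − 2.47 = 0.7 V.
V_ov = V_GS − V_t = 2.46 − 0.67 = 1.79 V.
Since V_DS = 0.7 V < V_ov = 1.79 V, the device is in the triode region.
I_D = k_n [V_ov · V_DS − ½ V_DS²] = 3.49 × [1.79 × 0.7 − 0.5 × 0.7²] = 3.52 mA.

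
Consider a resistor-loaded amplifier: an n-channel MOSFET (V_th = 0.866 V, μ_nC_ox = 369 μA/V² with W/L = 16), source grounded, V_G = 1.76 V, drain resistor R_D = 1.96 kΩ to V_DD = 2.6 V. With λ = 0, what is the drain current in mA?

V_GS = V_G = 1.76 V, so V_ov = 1.76 − 0.866 = 0.894 V.
k_n = μ_nC_ox · (W/L) = 5.904 mA/V².
Assume saturation: I_D = ½ k_n V_ov² = 0.5 × 5.904 × 0.894² = 2.36 mA, giving V_DS = V_DD − I_D R_D = 2.6 − 2.36 × 1.96 = -2.02 V.
But -2.02 V < V_ov = 0.894 V, so the device is actually in triode.
In triode I_D = k_n[V_ov V_DS − ½ V_DS²] and I_D = (V_DD − V_DS)/R_D. Equating: 5.79 V_DS² − 11.35 V_DS + 2.6 = 0, giving V_DS = 0.265 V (the root below V_ov).
I_D = (2.6 − 0.265) / 1.96 = 1.19 mA.

I_D = 1.19 mA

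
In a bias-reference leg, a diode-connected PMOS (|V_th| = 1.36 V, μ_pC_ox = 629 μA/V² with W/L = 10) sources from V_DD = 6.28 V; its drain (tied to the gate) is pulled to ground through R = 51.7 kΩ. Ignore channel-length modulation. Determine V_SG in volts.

V_SG = 1.53 V

With gate tied to drain, V_SG = V_SD ≥ V_SG − |V_th|, so the device is in saturation.
k_p = μ_pC_ox · (W/L) = 6.29 mA/V².
KCL at the drain: ½ k_p (V_SG − |V_th|)² = (V_DD − V_SG)/R.
Let x = V_SG − 1.36. Then 163 x² + x − 4.92 = 0, giving x = 0.171 V (positive root), so V_SG = 1.53 V.
I_D = (V_DD − V_SG)/R = (6.28 − 1.53) / 51.7 = 0.0919 mA.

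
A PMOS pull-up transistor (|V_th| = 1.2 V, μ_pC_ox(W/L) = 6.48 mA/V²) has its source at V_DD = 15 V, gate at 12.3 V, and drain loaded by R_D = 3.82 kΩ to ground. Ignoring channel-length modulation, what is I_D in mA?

V_SG = V_DD − V_G = 15 − 12.3 = 2.7 V, so V_ov = 2.7 − 1.2 = 1.5 V.
Assume saturation: I_D = ½ k_p V_ov² = 0.5 × 6.48 × 1.5² = 7.29 mA, giving V_SD = V_DD − I_D R_D = 15 − 7.29 × 3.82 = -12.8 V.
But -12.8 V < V_ov = 1.5 V, so the device is actually in triode.
In triode I_D = k_p[V_ov V_SD − ½ V_SD²] and I_D = (V_DD − V_SD)/R_D. Equating: 12.4 V_SD² − 38.13 V_SD + 15 = 0, giving V_SD = 0.463 V (the root below V_ov).
I_D = (15 − 0.463) / 3.82 = 3.81 mA.

I_D = 3.81 mA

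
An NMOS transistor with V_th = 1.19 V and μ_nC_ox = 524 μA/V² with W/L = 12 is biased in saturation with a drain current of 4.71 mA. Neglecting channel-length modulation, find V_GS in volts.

V_GS = 2.41 V

k_n = μ_nC_ox · (W/L) = 6.288 mA/V².
In saturation I_D = ½ k_n (V_GS − V_th)², so V_GS − V_th = √(2 I_D / k_n) = √(2 × 4.71 / 6.288) = 1.22 V.
V_GS = 1.19 + 1.22 = 2.41 V.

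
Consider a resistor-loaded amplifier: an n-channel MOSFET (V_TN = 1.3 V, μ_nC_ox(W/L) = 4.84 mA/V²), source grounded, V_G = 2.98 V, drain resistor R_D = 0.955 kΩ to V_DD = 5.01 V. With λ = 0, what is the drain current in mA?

V_GS = V_G = 2.98 V, so V_ov = 2.98 − 1.3 = 1.68 V.
Assume saturation: I_D = ½ k_n V_ov² = 0.5 × 4.84 × 1.68² = 6.83 mA, giving V_DS = V_DD − I_D R_D = 5.01 − 6.83 × 0.955 = -1.51 V.
But -1.51 V < V_ov = 1.68 V, so the device is actually in triode.
In triode I_D = k_n[V_ov V_DS − ½ V_DS²] and I_D = (V_DD − V_DS)/R_D. Equating: 2.31 V_DS² − 8.765 V_DS + 5.01 = 0, giving V_DS = 0.701 V (the root below V_ov).
I_D = (5.01 − 0.701) / 0.955 = 4.51 mA.

I_D = 4.51 mA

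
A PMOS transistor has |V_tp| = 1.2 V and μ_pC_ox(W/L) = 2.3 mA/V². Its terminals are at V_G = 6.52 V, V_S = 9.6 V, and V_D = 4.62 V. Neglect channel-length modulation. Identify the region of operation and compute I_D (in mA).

V_SG = V_S − V_G = 9.6 − 6.52 = 3.08 V; V_SD = V_S − V_D = 9.6 − 4.62 = 4.98 V.
V_ov = V_SG − |V_tp| = 3.08 − 1.2 = 1.88 V.
Since V_SD = 4.98 V ≥ V_ov = 1.88 V, the device is in saturation.
I_D = ½ k_p V_ov² = 0.5 × 2.3 × 1.88² = 4.06 mA.

Saturation; I_D = 4.06 mA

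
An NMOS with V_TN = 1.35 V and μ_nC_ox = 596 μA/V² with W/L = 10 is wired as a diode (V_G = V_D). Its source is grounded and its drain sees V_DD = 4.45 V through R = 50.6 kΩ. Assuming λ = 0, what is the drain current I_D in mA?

I_D = 0.0585 mA

With gate tied to drain, V_GS = V_DS ≥ V_GS − V_TN, so the device is in saturation.
k_n = μ_nC_ox · (W/L) = 5.96 mA/V².
KCL at the drain: ½ k_n (V_GS − V_TN)² = (V_DD − V_GS)/R.
Let x = V_GS − 1.35. Then 151 x² + x − 3.1 = 0, giving x = 0.14 V (positive root), so V_GS = 1.49 V.
I_D = (V_DD − V_GS)/R = (4.45 − 1.49) / 50.6 = 0.0585 mA.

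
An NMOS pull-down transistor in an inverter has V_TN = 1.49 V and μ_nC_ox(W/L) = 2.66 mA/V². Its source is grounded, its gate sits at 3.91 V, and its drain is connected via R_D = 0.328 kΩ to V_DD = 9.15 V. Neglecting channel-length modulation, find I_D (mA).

I_D = 7.79 mA

V_GS = V_G = 3.91 V, so V_ov = 3.91 − 1.49 = 2.42 V.
Assume saturation: I_D = ½ k_n V_ov² = 0.5 × 2.66 × 2.42² = 7.79 mA, giving V_DS = V_DD − I_D R_D = 9.15 − 7.79 × 0.328 = 6.6 V.
V_DS = 6.6 V ≥ V_ov = 2.42 V, confirming saturation.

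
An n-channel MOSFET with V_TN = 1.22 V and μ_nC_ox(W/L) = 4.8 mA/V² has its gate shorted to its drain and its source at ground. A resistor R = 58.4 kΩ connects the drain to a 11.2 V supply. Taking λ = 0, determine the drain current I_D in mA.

With gate tied to drain, V_GS = V_DS ≥ V_GS − V_TN, so the device is in saturation.
KCL at the drain: ½ k_n (V_GS − V_TN)² = (V_DD − V_GS)/R.
Let x = V_GS − 1.22. Then 140 x² + x − 9.98 = 0, giving x = 0.263 V (positive root), so V_GS = 1.48 V.
I_D = (V_DD − V_GS)/R = (11.2 − 1.48) / 58.4 = 0.166 mA.

I_D = 0.166 mA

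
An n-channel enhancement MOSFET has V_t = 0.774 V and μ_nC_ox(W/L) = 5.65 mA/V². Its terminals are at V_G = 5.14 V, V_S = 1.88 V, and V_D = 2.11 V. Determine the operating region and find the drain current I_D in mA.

V_GS = V_G − V_S = 5.14 − 1.88 = 3.26 V; V_DS = V_D − V_S = 2.11 − 1.88 = 0.23 V.
V_ov = V_GS − V_t = 3.26 − 0.774 = 2.49 V.
Since V_DS = 0.23 V < V_ov = 2.49 V, the device is in the triode region.
I_D = k_n [V_ov · V_DS − ½ V_DS²] = 5.65 × [2.49 × 0.23 − 0.5 × 0.23²] = 3.08 mA.

Triode; I_D = 3.08 mA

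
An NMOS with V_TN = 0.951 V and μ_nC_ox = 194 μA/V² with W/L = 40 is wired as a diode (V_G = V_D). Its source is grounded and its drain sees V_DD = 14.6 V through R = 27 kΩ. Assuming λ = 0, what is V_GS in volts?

With gate tied to drain, V_GS = V_DS ≥ V_GS − V_TN, so the device is in saturation.
k_n = μ_nC_ox · (W/L) = 7.76 mA/V².
KCL at the drain: ½ k_n (V_GS − V_TN)² = (V_DD − V_GS)/R.
Let x = V_GS − 0.951. Then 105 x² + x − 13.65 = 0, giving x = 0.356 V (positive root), so V_GS = 1.31 V.
I_D = (V_DD − V_GS)/R = (14.6 − 1.31) / 27 = 0.492 mA.

V_GS = 1.31 V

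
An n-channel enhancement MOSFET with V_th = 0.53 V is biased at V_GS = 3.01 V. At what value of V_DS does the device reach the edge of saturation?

The boundary between triode and saturation is V_DS = V_GS − V_th = V_ov.
V_ov = 3.01 − 0.53 = 2.48 V.

V_DS,sat = 2.48 V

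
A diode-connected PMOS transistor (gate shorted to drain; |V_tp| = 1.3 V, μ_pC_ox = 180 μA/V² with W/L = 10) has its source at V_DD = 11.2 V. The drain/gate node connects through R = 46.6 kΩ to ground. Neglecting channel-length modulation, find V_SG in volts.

V_SG = 1.77 V

With gate tied to drain, V_SG = V_SD ≥ V_SG − |V_tp|, so the device is in saturation.
k_p = μ_pC_ox · (W/L) = 1.8 mA/V².
KCL at the drain: ½ k_p (V_SG − |V_tp|)² = (V_DD − V_SG)/R.
Let x = V_SG − 1.3. Then 41.9 x² + x − 9.9 = 0, giving x = 0.474 V (positive root), so V_SG = 1.77 V.
I_D = (V_DD − V_SG)/R = (11.2 − 1.77) / 46.6 = 0.202 mA.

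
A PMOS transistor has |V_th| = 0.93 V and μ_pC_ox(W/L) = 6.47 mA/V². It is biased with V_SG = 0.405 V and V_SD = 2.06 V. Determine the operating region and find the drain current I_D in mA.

Cutoff; I_D = 0 mA

V_SG = 0.405 V < |V_th| = 0.93 V, so the transistor is in cutoff.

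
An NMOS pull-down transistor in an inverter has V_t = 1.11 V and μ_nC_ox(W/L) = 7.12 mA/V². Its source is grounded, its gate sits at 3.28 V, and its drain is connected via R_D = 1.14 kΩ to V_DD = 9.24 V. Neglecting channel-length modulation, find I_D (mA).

I_D = 7.61 mA

V_GS = V_G = 3.28 V, so V_ov = 3.28 − 1.11 = 2.17 V.
Assume saturation: I_D = ½ k_n V_ov² = 0.5 × 7.12 × 2.17² = 16.8 mA, giving V_DS = V_DD − I_D R_D = 9.24 − 16.8 × 1.14 = -9.87 V.
But -9.87 V < V_ov = 2.17 V, so the device is actually in triode.
In triode I_D = k_n[V_ov V_DS − ½ V_DS²] and I_D = (V_DD − V_DS)/R_D. Equating: 4.06 V_DS² − 18.61 V_DS + 9.24 = 0, giving V_DS = 0.566 V (the root below V_ov).
I_D = (9.24 − 0.566) / 1.14 = 7.61 mA.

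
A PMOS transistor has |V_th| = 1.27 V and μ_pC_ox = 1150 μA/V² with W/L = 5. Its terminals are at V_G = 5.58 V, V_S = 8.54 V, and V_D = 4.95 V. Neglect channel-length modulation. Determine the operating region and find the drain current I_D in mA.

Saturation; I_D = 8.21 mA

V_SG = V_S − V_G = 8.54 − 5.58 = 2.96 V; V_SD = V_S − V_D = 8.54 − 4.95 = 3.59 V.
k_p = μ_pC_ox · (W/L) = 5.75 mA/V².
V_ov = V_SG − |V_th| = 2.96 − 1.27 = 1.69 V.
Since V_SD = 3.59 V ≥ V_ov = 1.69 V, the device is in saturation.
I_D = ½ k_p V_ov² = 0.5 × 5.75 × 1.69² = 8.21 mA.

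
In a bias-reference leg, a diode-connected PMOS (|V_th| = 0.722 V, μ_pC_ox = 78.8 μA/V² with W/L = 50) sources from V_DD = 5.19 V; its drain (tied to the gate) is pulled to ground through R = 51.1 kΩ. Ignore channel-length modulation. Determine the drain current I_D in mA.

With gate tied to drain, V_SG = V_SD ≥ V_SG − |V_th|, so the device is in saturation.
k_p = μ_pC_ox · (W/L) = 3.94 mA/V².
KCL at the drain: ½ k_p (V_SG − |V_th|)² = (V_DD − V_SG)/R.
Let x = V_SG − 0.722. Then 101 x² + x − 4.468 = 0, giving x = 0.206 V (positive root), so V_SG = 0.928 V.
I_D = (V_DD − V_SG)/R = (5.19 − 0.928) / 51.1 = 0.0834 mA.

I_D = 0.0834 mA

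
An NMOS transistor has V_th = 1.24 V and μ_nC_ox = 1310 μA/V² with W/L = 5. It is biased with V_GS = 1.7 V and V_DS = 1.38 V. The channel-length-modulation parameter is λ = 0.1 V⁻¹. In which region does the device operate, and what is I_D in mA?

k_n = μ_nC_ox · (W/L) = 6.55 mA/V².
V_ov = V_GS − V_th = 1.7 − 1.24 = 0.46 V.
Since V_DS = 1.38 V ≥ V_ov = 0.46 V, the device is in saturation.
I_D = ½ k_n V_ov² (1 + λ V_DS) = 0.5 × 6.55 × 0.46² × (1 + 0.1 × 1.38) = 0.789 mA.

Saturation; I_D = 0.789 mA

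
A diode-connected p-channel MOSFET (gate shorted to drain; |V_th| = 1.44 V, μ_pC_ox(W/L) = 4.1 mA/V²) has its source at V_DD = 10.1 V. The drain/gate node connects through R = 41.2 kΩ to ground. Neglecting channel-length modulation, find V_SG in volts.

With gate tied to drain, V_SG = V_SD ≥ V_SG − |V_th|, so the device is in saturation.
KCL at the drain: ½ k_p (V_SG − |V_th|)² = (V_DD − V_SG)/R.
Let x = V_SG − 1.44. Then 84.5 x² + x − 8.66 = 0, giving x = 0.314 V (positive root), so V_SG = 1.75 V.
I_D = (V_DD − V_SG)/R = (10.1 − 1.75) / 41.2 = 0.203 mA.

V_SG = 1.75 V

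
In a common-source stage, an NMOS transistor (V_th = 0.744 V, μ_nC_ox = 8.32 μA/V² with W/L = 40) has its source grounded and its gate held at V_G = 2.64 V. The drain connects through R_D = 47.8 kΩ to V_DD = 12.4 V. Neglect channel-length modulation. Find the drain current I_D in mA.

I_D = 0.250 mA

V_GS = V_G = 2.64 V, so V_ov = 2.64 − 0.744 = 1.9 V.
k_n = μ_nC_ox · (W/L) = 0.3328 mA/V².
Assume saturation: I_D = ½ k_n V_ov² = 0.5 × 0.3328 × 1.9² = 0.598 mA, giving V_DS = V_DD − I_D R_D = 12.4 − 0.598 × 47.8 = -16.2 V.
But -16.2 V < V_ov = 1.9 V, so the device is actually in triode.
In triode I_D = k_n[V_ov V_DS − ½ V_DS²] and I_D = (V_DD − V_DS)/R_D. Equating: 7.95 V_DS² − 31.16 V_DS + 12.4 = 0, giving V_DS = 0.45 V (the root below V_ov).
I_D = (12.4 − 0.45) / 47.8 = 0.25 mA.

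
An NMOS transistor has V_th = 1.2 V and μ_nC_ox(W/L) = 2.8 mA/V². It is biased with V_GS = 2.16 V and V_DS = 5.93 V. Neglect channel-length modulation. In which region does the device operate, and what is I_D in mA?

Saturation; I_D = 1.29 mA

V_ov = V_GS − V_th = 2.16 − 1.2 = 0.96 V.
Since V_DS = 5.93 V ≥ V_ov = 0.96 V, the device is in saturation.
I_D = ½ k_n V_ov² = 0.5 × 2.8 × 0.96² = 1.29 mA.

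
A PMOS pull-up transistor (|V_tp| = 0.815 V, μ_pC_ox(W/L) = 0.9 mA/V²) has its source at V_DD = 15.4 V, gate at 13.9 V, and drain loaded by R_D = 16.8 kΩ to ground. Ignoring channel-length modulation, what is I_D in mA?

I_D = 0.211 mA

V_SG = V_DD − V_G = 15.4 − 13.9 = 1.5 V, so V_ov = 1.5 − 0.815 = 0.685 V.
Assume saturation: I_D = ½ k_p V_ov² = 0.5 × 0.9 × 0.685² = 0.211 mA, giving V_SD = V_DD − I_D R_D = 15.4 − 0.211 × 16.8 = 11.9 V.
V_SD = 11.9 V ≥ V_ov = 0.685 V, confirming saturation.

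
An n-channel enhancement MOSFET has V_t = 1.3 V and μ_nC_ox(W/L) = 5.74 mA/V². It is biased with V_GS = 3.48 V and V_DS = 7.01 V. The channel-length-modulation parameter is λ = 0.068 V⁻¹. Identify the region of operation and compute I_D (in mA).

V_ov = V_GS − V_t = 3.48 − 1.3 = 2.18 V.
Since V_DS = 7.01 V ≥ V_ov = 2.18 V, the device is in saturation.
I_D = ½ k_n V_ov² (1 + λ V_DS) = 0.5 × 5.74 × 2.18² × (1 + 0.068 × 7.01) = 20.1 mA.

Saturation; I_D = 20.1 mA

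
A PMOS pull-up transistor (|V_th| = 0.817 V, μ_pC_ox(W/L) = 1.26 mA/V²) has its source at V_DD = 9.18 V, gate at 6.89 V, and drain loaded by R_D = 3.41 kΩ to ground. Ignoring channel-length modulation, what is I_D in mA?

I_D = 1.37 mA

V_SG = V_DD − V_G = 9.18 − 6.89 = 2.29 V, so V_ov = 2.29 − 0.817 = 1.47 V.
Assume saturation: I_D = ½ k_p V_ov² = 0.5 × 1.26 × 1.47² = 1.37 mA, giving V_SD = V_DD − I_D R_D = 9.18 − 1.37 × 3.41 = 4.52 V.
V_SD = 4.52 V ≥ V_ov = 1.47 V, confirming saturation.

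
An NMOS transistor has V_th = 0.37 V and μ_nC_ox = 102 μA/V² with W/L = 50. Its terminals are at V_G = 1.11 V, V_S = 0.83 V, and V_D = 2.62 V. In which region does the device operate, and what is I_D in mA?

Cutoff; I_D = 0 mA

V_GS = V_G − V_S = 1.11 − 0.83 = 0.28 V; V_DS = V_D − V_S = 2.62 − 0.83 = 1.79 V.
V_GS = 0.28 V < V_th = 0.37 V, so the transistor is in cutoff.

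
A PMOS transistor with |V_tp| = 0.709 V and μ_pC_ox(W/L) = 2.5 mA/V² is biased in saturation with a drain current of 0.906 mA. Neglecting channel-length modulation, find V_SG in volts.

V_SG = 1.56 V

In saturation I_D = ½ k_p (V_SG − |V_tp|)², so V_SG − |V_tp| = √(2 I_D / k_p) = √(2 × 0.906 / 2.5) = 0.851 V.
V_SG = 0.709 + 0.851 = 1.56 V.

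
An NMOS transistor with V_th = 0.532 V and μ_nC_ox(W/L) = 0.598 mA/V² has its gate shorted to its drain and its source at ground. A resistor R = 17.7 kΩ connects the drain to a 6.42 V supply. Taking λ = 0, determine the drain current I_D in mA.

I_D = 0.278 mA

With gate tied to drain, V_GS = V_DS ≥ V_GS − V_th, so the device is in saturation.
KCL at the drain: ½ k_n (V_GS − V_th)² = (V_DD − V_GS)/R.
Let x = V_GS − 0.532. Then 5.29 x² + x − 5.888 = 0, giving x = 0.965 V (positive root), so V_GS = 1.5 V.
I_D = (V_DD − V_GS)/R = (6.42 − 1.5) / 17.7 = 0.278 mA.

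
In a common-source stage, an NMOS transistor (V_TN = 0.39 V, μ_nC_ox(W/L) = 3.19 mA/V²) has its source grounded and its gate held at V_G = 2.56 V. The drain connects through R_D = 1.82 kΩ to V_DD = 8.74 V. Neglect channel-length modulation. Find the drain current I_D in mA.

V_GS = V_G = 2.56 V, so V_ov = 2.56 − 0.39 = 2.17 V.
Assume saturation: I_D = ½ k_n V_ov² = 0.5 × 3.19 × 2.17² = 7.51 mA, giving V_DS = V_DD − I_D R_D = 8.74 − 7.51 × 1.82 = -4.93 V.
But -4.93 V < V_ov = 2.17 V, so the device is actually in triode.
In triode I_D = k_n[V_ov V_DS − ½ V_DS²] and I_D = (V_DD − V_DS)/R_D. Equating: 2.9 V_DS² − 13.6 V_DS + 8.74 = 0, giving V_DS = 0.769 V (the root below V_ov).
I_D = (8.74 − 0.769) / 1.82 = 4.38 mA.

I_D = 4.38 mA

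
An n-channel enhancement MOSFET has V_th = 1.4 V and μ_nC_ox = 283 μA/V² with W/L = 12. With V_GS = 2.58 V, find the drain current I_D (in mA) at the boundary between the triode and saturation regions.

I_D = 2.36 mA

At the boundary V_DS = V_ov = V_GS − V_th = 2.58 − 1.4 = 1.18 V.
k_n = μ_nC_ox · (W/L) = 3.396 mA/V².
I_D = ½ k_n V_ov² = 0.5 × 3.396 × 1.18² = 2.36 mA.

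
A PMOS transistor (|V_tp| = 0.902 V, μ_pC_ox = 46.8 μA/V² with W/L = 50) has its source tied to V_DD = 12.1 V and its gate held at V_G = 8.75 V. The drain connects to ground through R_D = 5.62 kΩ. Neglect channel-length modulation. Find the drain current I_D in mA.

I_D = 2.08 mA

V_SG = V_DD − V_G = 12.1 − 8.75 = 3.35 V, so V_ov = 3.35 − 0.902 = 2.45 V.
k_p = μ_pC_ox · (W/L) = 2.34 mA/V².
Assume saturation: I_D = ½ k_p V_ov² = 0.5 × 2.34 × 2.45² = 7.01 mA, giving V_SD = V_DD − I_D R_D = 12.1 − 7.01 × 5.62 = -27.3 V.
But -27.3 V < V_ov = 2.45 V, so the device is actually in triode.
In triode I_D = k_p[V_ov V_SD − ½ V_SD²] and I_D = (V_DD − V_SD)/R_D. Equating: 6.58 V_SD² − 33.19 V_SD + 12.1 = 0, giving V_SD = 0.396 V (the root below V_ov).
I_D = (12.1 − 0.396) / 5.62 = 2.08 mA.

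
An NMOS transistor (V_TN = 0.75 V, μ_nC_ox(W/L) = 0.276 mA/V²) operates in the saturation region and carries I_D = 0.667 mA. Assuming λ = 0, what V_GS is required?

V_GS = 2.95 V

In saturation I_D = ½ k_n (V_GS − V_TN)², so V_GS − V_TN = √(2 I_D / k_n) = √(2 × 0.667 / 0.276) = 2.2 V.
V_GS = 0.75 + 2.2 = 2.95 V.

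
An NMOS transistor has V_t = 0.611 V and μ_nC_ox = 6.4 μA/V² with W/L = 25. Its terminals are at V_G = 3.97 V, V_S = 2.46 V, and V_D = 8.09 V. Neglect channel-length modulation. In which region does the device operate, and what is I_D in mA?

Saturation; I_D = 0.0647 mA

V_GS = V_G − V_S = 3.97 − 2.46 = 1.51 V; V_DS = V_D − V_S = 8.09 − 2.46 = 5.63 V.
k_n = μ_nC_ox · (W/L) = 0.16 mA/V².
V_ov = V_GS − V_t = 1.51 − 0.611 = 0.899 V.
Since V_DS = 5.63 V ≥ V_ov = 0.899 V, the device is in saturation.
I_D = ½ k_n V_ov² = 0.5 × 0.16 × 0.899² = 0.0647 mA.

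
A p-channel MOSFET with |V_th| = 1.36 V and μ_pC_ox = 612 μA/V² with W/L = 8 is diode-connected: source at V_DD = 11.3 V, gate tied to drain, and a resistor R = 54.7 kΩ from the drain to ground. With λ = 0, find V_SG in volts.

V_SG = 1.63 V

With gate tied to drain, V_SG = V_SD ≥ V_SG − |V_th|, so the device is in saturation.
k_p = μ_pC_ox · (W/L) = 4.896 mA/V².
KCL at the drain: ½ k_p (V_SG − |V_th|)² = (V_DD − V_SG)/R.
Let x = V_SG − 1.36. Then 134 x² + x − 9.94 = 0, giving x = 0.269 V (positive root), so V_SG = 1.63 V.
I_D = (V_DD − V_SG)/R = (11.3 − 1.63) / 54.7 = 0.177 mA.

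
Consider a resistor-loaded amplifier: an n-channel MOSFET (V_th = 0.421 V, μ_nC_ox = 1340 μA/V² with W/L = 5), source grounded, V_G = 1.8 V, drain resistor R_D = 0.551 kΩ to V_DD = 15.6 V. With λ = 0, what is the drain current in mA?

I_D = 6.37 mA

V_GS = V_G = 1.8 V, so V_ov = 1.8 − 0.421 = 1.38 V.
k_n = μ_nC_ox · (W/L) = 6.7 mA/V².
Assume saturation: I_D = ½ k_n V_ov² = 0.5 × 6.7 × 1.38² = 6.37 mA, giving V_DS = V_DD − I_D R_D = 15.6 − 6.37 × 0.551 = 12.1 V.
V_DS = 12.1 V ≥ V_ov = 1.38 V, confirming saturation.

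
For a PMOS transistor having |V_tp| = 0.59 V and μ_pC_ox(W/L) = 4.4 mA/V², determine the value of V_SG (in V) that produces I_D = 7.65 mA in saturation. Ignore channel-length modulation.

V_SG = 2.45 V

In saturation I_D = ½ k_p (V_SG − |V_tp|)², so V_SG − |V_tp| = √(2 I_D / k_p) = √(2 × 7.65 / 4.4) = 1.86 V.
V_SG = 0.59 + 1.86 = 2.45 V.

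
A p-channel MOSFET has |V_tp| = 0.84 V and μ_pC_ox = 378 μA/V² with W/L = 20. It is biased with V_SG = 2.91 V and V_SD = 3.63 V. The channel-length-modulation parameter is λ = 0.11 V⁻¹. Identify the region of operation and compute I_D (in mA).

k_p = μ_pC_ox · (W/L) = 7.56 mA/V².
V_ov = V_SG − |V_tp| = 2.91 − 0.84 = 2.07 V.
Since V_SD = 3.63 V ≥ V_ov = 2.07 V, the device is in saturation.
I_D = ½ k_p V_ov² (1 + λ V_SD) = 0.5 × 7.56 × 2.07² × (1 + 0.11 × 3.63) = 22.7 mA.

Saturation; I_D = 22.7 mA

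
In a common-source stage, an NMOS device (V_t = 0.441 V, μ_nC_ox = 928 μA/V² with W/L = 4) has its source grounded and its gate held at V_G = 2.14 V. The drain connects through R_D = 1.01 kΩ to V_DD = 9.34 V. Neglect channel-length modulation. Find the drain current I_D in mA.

I_D = 5.36 mA

V_GS = V_G = 2.14 V, so V_ov = 2.14 − 0.441 = 1.7 V.
k_n = μ_nC_ox · (W/L) = 3.712 mA/V².
Assume saturation: I_D = ½ k_n V_ov² = 0.5 × 3.712 × 1.7² = 5.36 mA, giving V_DS = V_DD − I_D R_D = 9.34 − 5.36 × 1.01 = 3.93 V.
V_DS = 3.93 V ≥ V_ov = 1.7 V, confirming saturation.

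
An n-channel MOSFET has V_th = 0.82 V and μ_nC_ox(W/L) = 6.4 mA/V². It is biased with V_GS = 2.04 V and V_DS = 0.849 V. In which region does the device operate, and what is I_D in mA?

Triode; I_D = 4.32 mA

V_ov = V_GS − V_th = 2.04 − 0.82 = 1.22 V.
Since V_DS = 0.849 V < V_ov = 1.22 V, the device is in the triode region.
I_D = k_n [V_ov · V_DS − ½ V_DS²] = 6.4 × [1.22 × 0.849 − 0.5 × 0.849²] = 4.32 mA.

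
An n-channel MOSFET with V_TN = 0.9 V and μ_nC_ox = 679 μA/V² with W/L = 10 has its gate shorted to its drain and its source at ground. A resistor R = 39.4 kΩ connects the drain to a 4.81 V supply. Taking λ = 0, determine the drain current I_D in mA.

With gate tied to drain, V_GS = V_DS ≥ V_GS − V_TN, so the device is in saturation.
k_n = μ_nC_ox · (W/L) = 6.79 mA/V².
KCL at the drain: ½ k_n (V_GS − V_TN)² = (V_DD − V_GS)/R.
Let x = V_GS − 0.9. Then 134 x² + x − 3.91 = 0, giving x = 0.167 V (positive root), so V_GS = 1.07 V.
I_D = (V_DD − V_GS)/R = (4.81 − 1.07) / 39.4 = 0.095 mA.

I_D = 0.0950 mA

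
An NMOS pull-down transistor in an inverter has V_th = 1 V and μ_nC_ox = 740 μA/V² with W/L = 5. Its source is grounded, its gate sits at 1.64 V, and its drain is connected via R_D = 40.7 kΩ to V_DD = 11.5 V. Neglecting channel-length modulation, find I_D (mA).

V_GS = V_G = 1.64 V, so V_ov = 1.64 − 1 = 0.64 V.
k_n = μ_nC_ox · (W/L) = 3.7 mA/V².
Assume saturation: I_D = ½ k_n V_ov² = 0.5 × 3.7 × 0.64² = 0.758 mA, giving V_DS = V_DD − I_D R_D = 11.5 − 0.758 × 40.7 = -19.3 V.
But -19.3 V < V_ov = 0.64 V, so the device is actually in triode.
In triode I_D = k_n[V_ov V_DS − ½ V_DS²] and I_D = (V_DD − V_DS)/R_D. Equating: 75.3 V_DS² − 97.38 V_DS + 11.5 = 0, giving V_DS = 0.131 V (the root below V_ov).
I_D = (11.5 − 0.131) / 40.7 = 0.279 mA.

I_D = 0.279 mA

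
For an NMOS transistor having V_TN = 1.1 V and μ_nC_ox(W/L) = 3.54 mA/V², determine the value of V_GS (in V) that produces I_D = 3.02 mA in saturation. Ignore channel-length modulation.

In saturation I_D = ½ k_n (V_GS − V_TN)², so V_GS − V_TN = √(2 I_D / k_n) = √(2 × 3.02 / 3.54) = 1.31 V.
V_GS = 1.1 + 1.31 = 2.41 V.

V_GS = 2.41 V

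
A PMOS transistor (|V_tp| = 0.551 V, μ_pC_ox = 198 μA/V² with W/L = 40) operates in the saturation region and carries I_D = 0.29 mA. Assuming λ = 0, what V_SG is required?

V_SG = 0.822 V

k_p = μ_pC_ox · (W/L) = 7.92 mA/V².
In saturation I_D = ½ k_p (V_SG − |V_tp|)², so V_SG − |V_tp| = √(2 I_D / k_p) = √(2 × 0.29 / 7.92) = 0.271 V.
V_SG = 0.551 + 0.271 = 0.822 V.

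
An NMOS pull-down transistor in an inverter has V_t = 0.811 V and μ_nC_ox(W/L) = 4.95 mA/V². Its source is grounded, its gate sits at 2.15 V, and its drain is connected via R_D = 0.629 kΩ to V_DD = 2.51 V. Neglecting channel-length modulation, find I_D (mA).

V_GS = V_G = 2.15 V, so V_ov = 2.15 − 0.811 = 1.34 V.
Assume saturation: I_D = ½ k_n V_ov² = 0.5 × 4.95 × 1.34² = 4.44 mA, giving V_DS = V_DD − I_D R_D = 2.51 − 4.44 × 0.629 = -0.281 V.
But -0.281 V < V_ov = 1.34 V, so the device is actually in triode.
In triode I_D = k_n[V_ov V_DS − ½ V_DS²] and I_D = (V_DD − V_DS)/R_D. Equating: 1.56 V_DS² − 5.169 V_DS + 2.51 = 0, giving V_DS = 0.591 V (the root below V_ov).
I_D = (2.51 − 0.591) / 0.629 = 3.05 mA.

I_D = 3.05 mA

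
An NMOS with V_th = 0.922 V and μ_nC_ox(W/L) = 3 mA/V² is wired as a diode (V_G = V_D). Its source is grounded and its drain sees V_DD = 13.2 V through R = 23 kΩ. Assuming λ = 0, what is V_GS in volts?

V_GS = 1.50 V

With gate tied to drain, V_GS = V_DS ≥ V_GS − V_th, so the device is in saturation.
KCL at the drain: ½ k_n (V_GS − V_th)² = (V_DD − V_GS)/R.
Let x = V_GS − 0.922. Then 34.5 x² + x − 12.28 = 0, giving x = 0.582 V (positive root), so V_GS = 1.5 V.
I_D = (V_DD − V_GS)/R = (13.2 − 1.5) / 23 = 0.509 mA.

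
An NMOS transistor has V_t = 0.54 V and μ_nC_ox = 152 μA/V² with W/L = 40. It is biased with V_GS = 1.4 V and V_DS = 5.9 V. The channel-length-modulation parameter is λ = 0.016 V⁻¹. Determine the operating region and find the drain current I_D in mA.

Saturation; I_D = 2.46 mA

k_n = μ_nC_ox · (W/L) = 6.08 mA/V².
V_ov = V_GS − V_t = 1.4 − 0.54 = 0.86 V.
Since V_DS = 5.9 V ≥ V_ov = 0.86 V, the device is in saturation.
I_D = ½ k_n V_ov² (1 + λ V_DS) = 0.5 × 6.08 × 0.86² × (1 + 0.016 × 5.9) = 2.46 mA.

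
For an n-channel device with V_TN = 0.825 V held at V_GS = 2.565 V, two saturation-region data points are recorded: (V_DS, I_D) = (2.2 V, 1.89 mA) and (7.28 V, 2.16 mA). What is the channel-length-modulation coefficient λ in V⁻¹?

λ = 0.0300 V⁻¹

With V_GS fixed, I_D ∝ (1 + λ V_DS) in saturation, so I_D2/I_D1 = (1 + λ V_DS2)/(1 + λ V_DS1).
2.16/1.89 = 1.143 = (1 + 7.28 λ)/(1 + 2.2 λ).
Solving: λ (I_D1 V_DS2 − I_D2 V_DS1) = I_D2 − I_D1, so λ = (2.16 − 1.89) / (1.89 × 7.28 − 2.16 × 2.2) = 0.27 / 9.01 = 0.03 V⁻¹.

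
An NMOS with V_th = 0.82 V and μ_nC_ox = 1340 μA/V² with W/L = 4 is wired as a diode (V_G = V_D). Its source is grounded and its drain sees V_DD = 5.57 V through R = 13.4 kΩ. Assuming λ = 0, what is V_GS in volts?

With gate tied to drain, V_GS = V_DS ≥ V_GS − V_th, so the device is in saturation.
k_n = μ_nC_ox · (W/L) = 5.36 mA/V².
KCL at the drain: ½ k_n (V_GS − V_th)² = (V_DD − V_GS)/R.
Let x = V_GS − 0.82. Then 35.9 x² + x − 4.75 = 0, giving x = 0.35 V (positive root), so V_GS = 1.17 V.
I_D = (V_DD − V_GS)/R = (5.57 − 1.17) / 13.4 = 0.328 mA.

V_GS = 1.17 V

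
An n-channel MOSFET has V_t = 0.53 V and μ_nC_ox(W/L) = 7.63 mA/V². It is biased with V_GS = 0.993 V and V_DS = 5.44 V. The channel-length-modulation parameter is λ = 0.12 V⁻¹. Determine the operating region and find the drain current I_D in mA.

Saturation; I_D = 1.35 mA

V_ov = V_GS − V_t = 0.993 − 0.53 = 0.463 V.
Since V_DS = 5.44 V ≥ V_ov = 0.463 V, the device is in saturation.
I_D = ½ k_n V_ov² (1 + λ V_DS) = 0.5 × 7.63 × 0.463² × (1 + 0.12 × 5.44) = 1.35 mA.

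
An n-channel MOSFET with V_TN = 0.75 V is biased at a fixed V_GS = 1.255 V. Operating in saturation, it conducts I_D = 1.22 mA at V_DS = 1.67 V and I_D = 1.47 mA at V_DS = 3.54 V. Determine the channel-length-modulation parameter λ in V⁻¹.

With V_GS fixed, I_D ∝ (1 + λ V_DS) in saturation, so I_D2/I_D1 = (1 + λ V_DS2)/(1 + λ V_DS1).
1.47/1.22 = 1.205 = (1 + 3.54 λ)/(1 + 1.67 λ).
Solving: λ (I_D1 V_DS2 − I_D2 V_DS1) = I_D2 − I_D1, so λ = (1.47 − 1.22) / (1.22 × 3.54 − 1.47 × 1.67) = 0.25 / 1.86 = 0.134 V⁻¹.

λ = 0.134 V⁻¹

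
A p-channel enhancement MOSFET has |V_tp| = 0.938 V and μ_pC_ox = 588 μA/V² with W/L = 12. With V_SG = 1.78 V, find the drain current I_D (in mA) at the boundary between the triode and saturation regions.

I_D = 2.50 mA

At the boundary V_SD = V_ov = V_SG − |V_tp| = 1.78 − 0.938 = 0.842 V.
k_p = μ_pC_ox · (W/L) = 7.056 mA/V².
I_D = ½ k_p V_ov² = 0.5 × 7.056 × 0.842² = 2.5 mA.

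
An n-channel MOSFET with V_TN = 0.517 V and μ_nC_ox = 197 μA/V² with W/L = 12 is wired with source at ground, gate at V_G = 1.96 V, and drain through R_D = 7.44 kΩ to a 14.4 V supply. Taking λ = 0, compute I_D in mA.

I_D = 1.84 mA

V_GS = V_G = 1.96 V, so V_ov = 1.96 − 0.517 = 1.44 V.
k_n = μ_nC_ox · (W/L) = 2.364 mA/V².
Assume saturation: I_D = ½ k_n V_ov² = 0.5 × 2.364 × 1.44² = 2.46 mA, giving V_DS = V_DD − I_D R_D = 14.4 − 2.46 × 7.44 = -3.91 V.
But -3.91 V < V_ov = 1.44 V, so the device is actually in triode.
In triode I_D = k_n[V_ov V_DS − ½ V_DS²] and I_D = (V_DD − V_DS)/R_D. Equating: 8.79 V_DS² − 26.38 V_DS + 14.4 = 0, giving V_DS = 0.717 V (the root below V_ov).
I_D = (14.4 − 0.717) / 7.44 = 1.84 mA.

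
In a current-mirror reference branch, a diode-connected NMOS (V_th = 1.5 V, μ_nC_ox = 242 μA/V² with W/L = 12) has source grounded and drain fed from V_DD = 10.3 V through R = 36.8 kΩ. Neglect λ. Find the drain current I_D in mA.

I_D = 0.228 mA

With gate tied to drain, V_GS = V_DS ≥ V_GS − V_th, so the device is in saturation.
k_n = μ_nC_ox · (W/L) = 2.904 mA/V².
KCL at the drain: ½ k_n (V_GS − V_th)² = (V_DD − V_GS)/R.
Let x = V_GS − 1.5. Then 53.4 x² + x − 8.8 = 0, giving x = 0.397 V (positive root), so V_GS = 1.9 V.
I_D = (V_DD − V_GS)/R = (10.3 − 1.9) / 36.8 = 0.228 mA.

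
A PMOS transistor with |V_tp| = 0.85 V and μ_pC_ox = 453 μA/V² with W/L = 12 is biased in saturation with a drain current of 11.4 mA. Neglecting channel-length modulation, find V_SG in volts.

k_p = μ_pC_ox · (W/L) = 5.436 mA/V².
In saturation I_D = ½ k_p (V_SG − |V_tp|)², so V_SG − |V_tp| = √(2 I_D / k_p) = √(2 × 11.4 / 5.436) = 2.05 V.
V_SG = 0.85 + 2.05 = 2.9 V.

V_SG = 2.90 V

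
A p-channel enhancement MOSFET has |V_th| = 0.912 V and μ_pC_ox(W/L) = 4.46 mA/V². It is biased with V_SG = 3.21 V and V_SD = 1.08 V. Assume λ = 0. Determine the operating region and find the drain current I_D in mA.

V_ov = V_SG − |V_th| = 3.21 − 0.912 = 2.3 V.
Since V_SD = 1.08 V < V_ov = 2.3 V, the device is in the triode region.
I_D = k_p [V_ov · V_SD − ½ V_SD²] = 4.46 × [2.3 × 1.08 − 0.5 × 1.08²] = 8.47 mA.

Triode; I_D = 8.47 mA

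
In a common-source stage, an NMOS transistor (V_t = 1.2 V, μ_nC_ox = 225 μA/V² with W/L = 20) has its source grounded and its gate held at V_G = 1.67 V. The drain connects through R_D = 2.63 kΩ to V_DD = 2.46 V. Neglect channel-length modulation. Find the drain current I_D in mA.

I_D = 0.497 mA

V_GS = V_G = 1.67 V, so V_ov = 1.67 − 1.2 = 0.47 V.
k_n = μ_nC_ox · (W/L) = 4.5 mA/V².
Assume saturation: I_D = ½ k_n V_ov² = 0.5 × 4.5 × 0.47² = 0.497 mA, giving V_DS = V_DD − I_D R_D = 2.46 − 0.497 × 2.63 = 1.15 V.
V_DS = 1.15 V ≥ V_ov = 0.47 V, confirming saturation.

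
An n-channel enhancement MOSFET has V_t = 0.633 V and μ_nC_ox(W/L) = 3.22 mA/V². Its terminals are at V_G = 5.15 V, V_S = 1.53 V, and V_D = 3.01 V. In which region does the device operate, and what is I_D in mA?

Triode; I_D = 10.7 mA

V_GS = V_G − V_S = 5.15 − 1.53 = 3.62 V; V_DS = V_D − V_S = 3.01 − 1.53 = 1.48 V.
V_ov = V_GS − V_t = 3.62 − 0.633 = 2.99 V.
Since V_DS = 1.48 V < V_ov = 2.99 V, the device is in the triode region.
I_D = k_n [V_ov · V_DS − ½ V_DS²] = 3.22 × [2.99 × 1.48 − 0.5 × 1.48²] = 10.7 mA.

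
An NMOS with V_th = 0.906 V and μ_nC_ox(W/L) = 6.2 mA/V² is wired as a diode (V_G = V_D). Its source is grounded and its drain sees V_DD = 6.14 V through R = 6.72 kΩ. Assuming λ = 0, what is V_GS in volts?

V_GS = 1.38 V

With gate tied to drain, V_GS = V_DS ≥ V_GS − V_th, so the device is in saturation.
KCL at the drain: ½ k_n (V_GS − V_th)² = (V_DD − V_GS)/R.
Let x = V_GS − 0.906. Then 20.8 x² + x − 5.234 = 0, giving x = 0.478 V (positive root), so V_GS = 1.38 V.
I_D = (V_DD − V_GS)/R = (6.14 − 1.38) / 6.72 = 0.708 mA.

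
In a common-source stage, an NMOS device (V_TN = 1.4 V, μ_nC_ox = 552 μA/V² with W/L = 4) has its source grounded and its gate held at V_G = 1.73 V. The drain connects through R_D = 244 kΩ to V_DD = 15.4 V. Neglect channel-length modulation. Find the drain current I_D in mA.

I_D = 0.0627 mA

V_GS = V_G = 1.73 V, so V_ov = 1.73 − 1.4 = 0.33 V.
k_n = μ_nC_ox · (W/L) = 2.208 mA/V².
Assume saturation: I_D = ½ k_n V_ov² = 0.5 × 2.208 × 0.33² = 0.12 mA, giving V_DS = V_DD − I_D R_D = 15.4 − 0.12 × 244 = -13.9 V.
But -13.9 V < V_ov = 0.33 V, so the device is actually in triode.
In triode I_D = k_n[V_ov V_DS − ½ V_DS²] and I_D = (V_DD − V_DS)/R_D. Equating: 269 V_DS² − 178.8 V_DS + 15.4 = 0, giving V_DS = 0.102 V (the root below V_ov).
I_D = (15.4 − 0.102) / 244 = 0.0627 mA.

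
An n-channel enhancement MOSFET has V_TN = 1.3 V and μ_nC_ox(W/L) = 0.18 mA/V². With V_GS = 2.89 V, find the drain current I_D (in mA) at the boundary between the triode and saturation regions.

At the boundary V_DS = V_ov = V_GS − V_TN = 2.89 − 1.3 = 1.59 V.
I_D = ½ k_n V_ov² = 0.5 × 0.18 × 1.59² = 0.228 mA.

I_D = 0.228 mA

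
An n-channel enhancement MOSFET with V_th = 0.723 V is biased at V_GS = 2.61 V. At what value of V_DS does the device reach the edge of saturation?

The boundary between triode and saturation is V_DS = V_GS − V_th = V_ov.
V_ov = 2.61 − 0.723 = 1.89 V.

V_DS,sat = 1.89 V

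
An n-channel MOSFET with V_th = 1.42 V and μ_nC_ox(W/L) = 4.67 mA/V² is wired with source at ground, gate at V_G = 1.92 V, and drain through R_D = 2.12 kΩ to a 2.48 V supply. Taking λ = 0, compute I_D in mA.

V_GS = V_G = 1.92 V, so V_ov = 1.92 − 1.42 = 0.5 V.
Assume saturation: I_D = ½ k_n V_ov² = 0.5 × 4.67 × 0.5² = 0.584 mA, giving V_DS = V_DD − I_D R_D = 2.48 − 0.584 × 2.12 = 1.24 V.
V_DS = 1.24 V ≥ V_ov = 0.5 V, confirming saturation.

I_D = 0.584 mA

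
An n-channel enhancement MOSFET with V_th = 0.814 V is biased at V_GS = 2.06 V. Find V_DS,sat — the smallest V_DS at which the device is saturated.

V_DS,sat = 1.25 V

The boundary between triode and saturation is V_DS = V_GS − V_th = V_ov.
V_ov = 2.06 − 0.814 = 1.25 V.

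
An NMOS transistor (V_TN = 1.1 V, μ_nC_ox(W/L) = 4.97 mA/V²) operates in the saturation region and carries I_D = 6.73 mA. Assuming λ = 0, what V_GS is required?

V_GS = 2.75 V

In saturation I_D = ½ k_n (V_GS − V_TN)², so V_GS − V_TN = √(2 I_D / k_n) = √(2 × 6.73 / 4.97) = 1.65 V.
V_GS = 1.1 + 1.65 = 2.75 V.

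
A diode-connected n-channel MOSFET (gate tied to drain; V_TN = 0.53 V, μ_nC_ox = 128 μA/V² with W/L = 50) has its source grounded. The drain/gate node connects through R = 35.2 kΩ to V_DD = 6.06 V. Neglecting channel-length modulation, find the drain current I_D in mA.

I_D = 0.151 mA

With gate tied to drain, V_GS = V_DS ≥ V_GS − V_TN, so the device is in saturation.
k_n = μ_nC_ox · (W/L) = 6.4 mA/V².
KCL at the drain: ½ k_n (V_GS − V_TN)² = (V_DD − V_GS)/R.
Let x = V_GS − 0.53. Then 113 x² + x − 5.53 = 0, giving x = 0.217 V (positive root), so V_GS = 0.747 V.
I_D = (V_DD − V_GS)/R = (6.06 − 0.747) / 35.2 = 0.151 mA.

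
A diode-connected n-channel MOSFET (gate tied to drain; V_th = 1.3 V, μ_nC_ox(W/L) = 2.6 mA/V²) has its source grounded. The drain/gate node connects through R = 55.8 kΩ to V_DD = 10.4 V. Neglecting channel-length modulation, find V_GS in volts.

With gate tied to drain, V_GS = V_DS ≥ V_GS − V_th, so the device is in saturation.
KCL at the drain: ½ k_n (V_GS − V_th)² = (V_DD − V_GS)/R.
Let x = V_GS − 1.3. Then 72.5 x² + x − 9.1 = 0, giving x = 0.347 V (positive root), so V_GS = 1.65 V.
I_D = (V_DD − V_GS)/R = (10.4 − 1.65) / 55.8 = 0.157 mA.

V_GS = 1.65 V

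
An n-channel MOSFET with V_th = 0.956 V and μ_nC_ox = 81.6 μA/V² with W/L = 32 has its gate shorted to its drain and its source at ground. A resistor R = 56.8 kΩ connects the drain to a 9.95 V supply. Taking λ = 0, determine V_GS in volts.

V_GS = 1.30 V

With gate tied to drain, V_GS = V_DS ≥ V_GS − V_th, so the device is in saturation.
k_n = μ_nC_ox · (W/L) = 2.611 mA/V².
KCL at the drain: ½ k_n (V_GS − V_th)² = (V_DD − V_GS)/R.
Let x = V_GS − 0.956. Then 74.2 x² + x − 8.994 = 0, giving x = 0.342 V (positive root), so V_GS = 1.3 V.
I_D = (V_DD − V_GS)/R = (9.95 − 1.3) / 56.8 = 0.152 mA.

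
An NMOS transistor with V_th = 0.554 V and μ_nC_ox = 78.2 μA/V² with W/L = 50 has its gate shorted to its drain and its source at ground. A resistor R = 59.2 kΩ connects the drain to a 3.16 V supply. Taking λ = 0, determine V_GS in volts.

With gate tied to drain, V_GS = V_DS ≥ V_GS − V_th, so the device is in saturation.
k_n = μ_nC_ox · (W/L) = 3.91 mA/V².
KCL at the drain: ½ k_n (V_GS − V_th)² = (V_DD − V_GS)/R.
Let x = V_GS − 0.554. Then 116 x² + x − 2.606 = 0, giving x = 0.146 V (positive root), so V_GS = 0.7 V.
I_D = (V_DD − V_GS)/R = (3.16 − 0.7) / 59.2 = 0.0416 mA.

V_GS = 0.700 V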